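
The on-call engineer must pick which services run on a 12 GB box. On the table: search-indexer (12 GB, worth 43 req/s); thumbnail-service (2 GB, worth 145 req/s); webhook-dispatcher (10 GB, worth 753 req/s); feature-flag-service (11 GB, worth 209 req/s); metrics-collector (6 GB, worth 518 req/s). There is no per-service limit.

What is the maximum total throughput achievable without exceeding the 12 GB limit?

1036

Best packing: 2×metrics-collector — 12 GB, 1036 total.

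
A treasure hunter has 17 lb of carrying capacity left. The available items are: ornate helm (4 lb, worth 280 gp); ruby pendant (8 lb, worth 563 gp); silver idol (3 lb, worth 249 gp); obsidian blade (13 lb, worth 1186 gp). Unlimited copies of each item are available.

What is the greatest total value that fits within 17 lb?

1466

Taking the top-ratio items first gives silver idol + obsidian blade for 1435 (16 lb).
Dropping silver idol frees 3 lb; slotting in ornate helm (4 lb) lifts the total to 1466 at 17 lb.
Nothing else within 17 lb beats 1466.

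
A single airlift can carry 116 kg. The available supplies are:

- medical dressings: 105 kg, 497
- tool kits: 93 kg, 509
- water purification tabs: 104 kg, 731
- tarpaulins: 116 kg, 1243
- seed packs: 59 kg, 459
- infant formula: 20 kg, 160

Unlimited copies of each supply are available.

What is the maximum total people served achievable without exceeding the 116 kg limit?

1243

Density check — tarpaulins 10.72, infant formula 8.00, seed packs 7.78 are the best per kg.
Best packing: tarpaulins — 116 kg, 1243 total.
No other feasible combination exceeds 1243.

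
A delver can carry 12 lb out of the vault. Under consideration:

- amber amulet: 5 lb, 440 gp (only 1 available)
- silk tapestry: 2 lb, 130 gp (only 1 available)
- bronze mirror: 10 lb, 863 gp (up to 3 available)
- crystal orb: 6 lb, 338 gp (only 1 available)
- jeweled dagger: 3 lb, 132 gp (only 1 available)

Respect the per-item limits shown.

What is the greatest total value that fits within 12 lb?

993

Taking the top-ratio items first gives amber amulet + silk tapestry + jeweled dagger for 702 (10 lb).
Dropping amber amulet and jeweled dagger frees 8 lb; slotting in bronze mirror (10 lb) lifts the total to 993 at 12 lb.
That's the maximum — no swap from here does better than 993.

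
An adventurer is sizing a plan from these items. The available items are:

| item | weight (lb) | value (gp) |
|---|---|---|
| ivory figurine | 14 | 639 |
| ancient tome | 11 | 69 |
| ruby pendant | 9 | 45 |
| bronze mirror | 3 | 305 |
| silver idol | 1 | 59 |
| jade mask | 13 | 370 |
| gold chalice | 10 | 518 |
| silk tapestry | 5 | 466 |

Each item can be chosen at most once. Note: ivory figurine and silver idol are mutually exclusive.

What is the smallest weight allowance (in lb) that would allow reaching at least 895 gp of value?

Need the lightest bundle worth ≥ 895.
gold chalice + silk tapestry: 984 value at 15 lb.
Any bundle with less than 15 lb falls short of 895.

15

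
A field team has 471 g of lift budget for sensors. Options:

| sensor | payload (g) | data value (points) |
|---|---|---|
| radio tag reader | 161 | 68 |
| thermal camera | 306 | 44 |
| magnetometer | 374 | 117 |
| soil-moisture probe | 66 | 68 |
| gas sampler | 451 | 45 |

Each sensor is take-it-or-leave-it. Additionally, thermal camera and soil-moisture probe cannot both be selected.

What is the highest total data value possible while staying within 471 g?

185

Filling by ratio: radio tag reader + soil-moisture probe for 136, with 244 g left unused.
Dropping radio tag reader frees 161 g; slotting in magnetometer (374 g) lifts the total to 185 at 440 g.
The closest alternative, radio tag reader + soil-moisture probe, reaches only 136.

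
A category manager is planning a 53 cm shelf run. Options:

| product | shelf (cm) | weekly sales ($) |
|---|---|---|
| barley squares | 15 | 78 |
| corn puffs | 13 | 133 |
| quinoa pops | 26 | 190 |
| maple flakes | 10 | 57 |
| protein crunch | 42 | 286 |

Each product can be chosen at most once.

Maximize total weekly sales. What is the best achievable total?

By weekly sales per cm: corn puffs 10.23, quinoa pops 7.31, protein crunch 6.81 lead.
Corn puffs + quinoa pops + maple flakes uses 49 of the 53 cm and totals 380.

380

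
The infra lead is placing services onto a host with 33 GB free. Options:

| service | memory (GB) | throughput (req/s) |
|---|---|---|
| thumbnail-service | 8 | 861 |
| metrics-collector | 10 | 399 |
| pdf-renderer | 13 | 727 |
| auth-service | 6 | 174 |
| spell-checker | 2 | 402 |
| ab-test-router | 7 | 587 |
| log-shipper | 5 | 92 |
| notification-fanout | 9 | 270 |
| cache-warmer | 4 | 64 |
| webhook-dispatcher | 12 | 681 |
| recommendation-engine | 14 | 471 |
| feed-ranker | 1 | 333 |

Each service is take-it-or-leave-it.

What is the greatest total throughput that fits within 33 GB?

2910

Density check — feed-ranker 333.00, spell-checker 201.00, thumbnail-service 107.62, ab-test-router 83.86 are the best per GB.
The ratio heuristic lands on thumbnail-service + spell-checker + ab-test-router + webhook-dispatcher + feed-ranker (2864) but leaves 3 GB idle.
The 12 GB tied up in webhook-dispatcher is better spent on pdf-renderer — total rises to 2910 (31 GB).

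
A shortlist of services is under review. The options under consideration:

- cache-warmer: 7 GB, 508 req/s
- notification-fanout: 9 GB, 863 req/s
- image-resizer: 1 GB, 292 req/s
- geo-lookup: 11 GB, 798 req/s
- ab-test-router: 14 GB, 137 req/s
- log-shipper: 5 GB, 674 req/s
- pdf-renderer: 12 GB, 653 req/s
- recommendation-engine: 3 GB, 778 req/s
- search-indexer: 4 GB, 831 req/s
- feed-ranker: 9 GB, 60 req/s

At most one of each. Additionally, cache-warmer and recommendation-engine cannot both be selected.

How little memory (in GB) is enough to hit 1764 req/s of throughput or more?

8

Need the lightest bundle worth ≥ 1764.
image-resizer + recommendation-engine + search-indexer: 1901 throughput at 8 GB.
Any bundle with less than 8 GB falls short of 1764.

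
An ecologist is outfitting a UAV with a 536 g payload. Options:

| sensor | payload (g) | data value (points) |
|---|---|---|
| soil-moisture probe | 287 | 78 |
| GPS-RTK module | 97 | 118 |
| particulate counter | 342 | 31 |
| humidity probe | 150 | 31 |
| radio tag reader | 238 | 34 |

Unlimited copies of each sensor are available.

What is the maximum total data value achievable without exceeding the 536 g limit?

590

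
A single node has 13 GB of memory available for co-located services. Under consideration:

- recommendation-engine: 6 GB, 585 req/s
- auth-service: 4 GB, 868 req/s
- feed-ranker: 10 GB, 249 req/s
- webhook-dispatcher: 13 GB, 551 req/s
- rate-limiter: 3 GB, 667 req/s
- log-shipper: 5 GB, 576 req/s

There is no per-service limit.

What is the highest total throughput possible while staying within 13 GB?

2869

By throughput per GB: rate-limiter 222.33, auth-service 217.00, log-shipper 115.20, recommendation-engine 97.50 lead.
Filling by ratio: 4×rate-limiter for 2668, with 1 GB left unused.
The 3 GB tied up in rate-limiter is better spent on auth-service — total rises to 2869 (13 GB).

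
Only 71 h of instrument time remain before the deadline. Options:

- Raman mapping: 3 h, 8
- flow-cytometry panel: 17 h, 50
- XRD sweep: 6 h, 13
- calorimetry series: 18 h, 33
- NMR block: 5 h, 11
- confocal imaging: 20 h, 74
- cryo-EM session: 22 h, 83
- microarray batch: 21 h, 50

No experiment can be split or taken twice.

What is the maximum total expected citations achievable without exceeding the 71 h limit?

Greedy by ratio would take Raman mapping + flow-cytometry panel + NMR block + confocal imaging + cryo-EM session: 67 h used, total 226.
Dropping Raman mapping frees 3 h; slotting in XRD sweep (6 h) lifts the total to 231 at 70 h.
Nothing else within 71 h beats 231.

231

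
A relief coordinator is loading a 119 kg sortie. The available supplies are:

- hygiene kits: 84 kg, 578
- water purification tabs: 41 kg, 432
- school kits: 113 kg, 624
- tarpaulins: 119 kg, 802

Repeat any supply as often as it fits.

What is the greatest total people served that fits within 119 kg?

864

Taking 2×water purification tabs: 82 kg used, 864 in people served.
That's the maximum — no swap from here does better than 864.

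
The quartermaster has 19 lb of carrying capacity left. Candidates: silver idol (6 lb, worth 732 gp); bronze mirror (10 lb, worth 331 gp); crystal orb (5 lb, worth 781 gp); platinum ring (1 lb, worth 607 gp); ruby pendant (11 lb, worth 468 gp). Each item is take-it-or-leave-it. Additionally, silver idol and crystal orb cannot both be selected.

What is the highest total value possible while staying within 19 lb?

1856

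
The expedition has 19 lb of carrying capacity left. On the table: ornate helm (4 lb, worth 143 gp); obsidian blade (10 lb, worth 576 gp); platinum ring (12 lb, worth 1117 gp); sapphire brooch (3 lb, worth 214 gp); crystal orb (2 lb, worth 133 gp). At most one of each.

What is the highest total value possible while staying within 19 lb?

Ranking by ratio (value/lb): platinum ring 93.08, sapphire brooch 71.33, crystal orb 66.50.
The ratio heuristic lands on platinum ring + sapphire brooch + crystal orb (1464) but leaves 2 lb idle.
Dropping crystal orb frees 2 lb; slotting in ornate helm (4 lb) lifts the total to 1474 at 19 lb.
That's the maximum — no swap from here does better than 1474.

1474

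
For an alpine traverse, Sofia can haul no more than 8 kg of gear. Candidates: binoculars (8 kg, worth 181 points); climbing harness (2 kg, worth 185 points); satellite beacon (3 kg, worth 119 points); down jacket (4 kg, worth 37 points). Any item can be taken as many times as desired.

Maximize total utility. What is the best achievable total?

740

Ranking by ratio (utility/kg): climbing harness 92.50, satellite beacon 39.67, binoculars 22.62, down jacket 9.25.
Best packing: 4×climbing harness — 8 kg, 740 total.
Every other selection either busts 8 kg or fails to beat 740.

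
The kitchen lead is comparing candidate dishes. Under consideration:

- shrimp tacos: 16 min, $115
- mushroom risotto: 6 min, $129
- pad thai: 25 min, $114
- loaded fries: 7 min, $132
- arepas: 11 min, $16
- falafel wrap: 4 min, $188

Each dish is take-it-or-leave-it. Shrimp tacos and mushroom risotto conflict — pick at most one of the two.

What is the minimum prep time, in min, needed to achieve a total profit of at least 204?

Need the lightest bundle worth ≥ 204.
mushroom risotto + falafel wrap reaches 317 using 10 min.
No combination under 10 min hits 204.

10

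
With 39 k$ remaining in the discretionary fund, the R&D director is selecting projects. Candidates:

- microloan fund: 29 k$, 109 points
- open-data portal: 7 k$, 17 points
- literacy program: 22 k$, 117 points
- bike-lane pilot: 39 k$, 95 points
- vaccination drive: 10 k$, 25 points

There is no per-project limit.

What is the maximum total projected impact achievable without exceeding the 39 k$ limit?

Open-data portal + literacy program + vaccination drive uses 39 of the 39 k$ and totals 159.
No other feasible combination exceeds 159.

159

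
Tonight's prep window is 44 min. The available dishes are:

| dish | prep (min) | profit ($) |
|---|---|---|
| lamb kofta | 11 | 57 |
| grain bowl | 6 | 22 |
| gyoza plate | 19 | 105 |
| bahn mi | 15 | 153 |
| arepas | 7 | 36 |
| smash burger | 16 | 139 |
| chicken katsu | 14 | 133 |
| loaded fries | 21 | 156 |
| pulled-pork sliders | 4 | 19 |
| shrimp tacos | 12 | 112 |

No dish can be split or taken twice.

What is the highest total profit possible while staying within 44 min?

Ranking by ratio (profit/min): bahn mi 10.20, chicken katsu 9.50, shrimp tacos 9.33, smash burger 8.69.
A density-first pass picks bahn mi + chicken katsu + shrimp tacos — 398 at 41 min.
Dropping chicken katsu frees 14 min; slotting in smash burger (16 min) lifts the total to 404 at 43 min.
An exhaustive check of the 1024 subsets confirms 404.

404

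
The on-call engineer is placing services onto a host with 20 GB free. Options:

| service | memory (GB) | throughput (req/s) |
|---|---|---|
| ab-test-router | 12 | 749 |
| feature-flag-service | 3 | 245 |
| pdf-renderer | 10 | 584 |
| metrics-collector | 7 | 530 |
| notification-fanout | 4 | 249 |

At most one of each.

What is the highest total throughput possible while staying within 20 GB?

1359

By throughput per GB: feature-flag-service 81.67, metrics-collector 75.71, ab-test-router 62.42 lead.
Taking the top-ratio services first gives feature-flag-service + metrics-collector + notification-fanout for 1024 (14 GB).
The 4 GB tied up in notification-fanout is better spent on pdf-renderer — total rises to 1359 (20 GB).
Next best is ab-test-router + metrics-collector at 1279 (19 GB) — short by 80.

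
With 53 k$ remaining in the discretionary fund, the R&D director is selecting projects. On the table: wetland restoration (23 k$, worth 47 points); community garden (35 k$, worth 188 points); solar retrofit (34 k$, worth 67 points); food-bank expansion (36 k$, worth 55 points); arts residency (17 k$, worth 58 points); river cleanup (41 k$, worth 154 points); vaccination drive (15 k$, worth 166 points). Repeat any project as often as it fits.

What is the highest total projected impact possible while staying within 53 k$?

Density check — vaccination drive 11.07, community garden 5.37, river cleanup 3.76 are the best per k$.
Taking 3×vaccination drive: 45 k$ used, 498 in projected impact.
Nothing else within 53 k$ beats 498.

498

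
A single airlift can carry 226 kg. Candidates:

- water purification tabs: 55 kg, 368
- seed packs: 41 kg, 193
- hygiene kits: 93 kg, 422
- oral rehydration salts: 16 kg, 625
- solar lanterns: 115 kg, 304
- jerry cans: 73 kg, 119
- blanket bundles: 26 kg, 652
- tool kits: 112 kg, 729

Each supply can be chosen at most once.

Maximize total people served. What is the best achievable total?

Taking water purification tabs + oral rehydration salts + blanket bundles + tool kits: 209 kg used, 2374 in people served.

2374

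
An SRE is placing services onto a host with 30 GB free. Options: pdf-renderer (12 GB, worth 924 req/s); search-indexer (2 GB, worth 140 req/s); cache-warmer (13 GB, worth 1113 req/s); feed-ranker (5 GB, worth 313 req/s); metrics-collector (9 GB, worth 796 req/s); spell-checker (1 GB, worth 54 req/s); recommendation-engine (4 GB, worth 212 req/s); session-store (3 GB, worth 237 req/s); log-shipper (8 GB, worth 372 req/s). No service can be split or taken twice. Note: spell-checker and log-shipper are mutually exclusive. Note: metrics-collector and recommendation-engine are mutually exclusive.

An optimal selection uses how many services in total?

Optimal total is 2459.
One optimal bundle: cache-warmer + feed-ranker + metrics-collector + session-store (30 GB).
Every optimal selection uses 4 services.

4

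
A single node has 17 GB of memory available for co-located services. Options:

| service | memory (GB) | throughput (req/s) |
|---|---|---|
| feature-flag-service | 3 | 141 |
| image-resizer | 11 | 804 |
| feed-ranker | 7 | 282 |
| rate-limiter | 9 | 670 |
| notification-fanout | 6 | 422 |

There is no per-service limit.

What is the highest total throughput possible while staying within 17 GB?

Ranking by ratio (throughput/GB): rate-limiter 74.44, image-resizer 73.09, notification-fanout 70.33, feature-flag-service 47.00.
Taking the top-ratio services first gives rate-limiter + notification-fanout for 1092 (15 GB).
The 9 GB tied up in rate-limiter is better spent on image-resizer — total rises to 1226 (17 GB).
That's the maximum — no swap from here does better than 1226.

1226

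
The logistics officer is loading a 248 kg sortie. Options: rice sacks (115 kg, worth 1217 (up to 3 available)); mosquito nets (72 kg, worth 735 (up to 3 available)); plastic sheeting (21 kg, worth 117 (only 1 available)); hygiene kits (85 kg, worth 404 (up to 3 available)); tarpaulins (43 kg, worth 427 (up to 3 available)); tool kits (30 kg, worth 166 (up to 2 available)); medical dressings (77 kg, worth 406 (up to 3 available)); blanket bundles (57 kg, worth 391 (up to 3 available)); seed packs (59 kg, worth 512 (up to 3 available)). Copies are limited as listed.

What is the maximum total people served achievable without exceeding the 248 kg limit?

2498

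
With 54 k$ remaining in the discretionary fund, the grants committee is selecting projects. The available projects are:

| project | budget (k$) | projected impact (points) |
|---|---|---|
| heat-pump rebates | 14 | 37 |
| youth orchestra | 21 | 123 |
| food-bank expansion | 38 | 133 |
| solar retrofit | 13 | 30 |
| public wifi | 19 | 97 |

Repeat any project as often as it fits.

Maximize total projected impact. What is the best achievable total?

Taking the top-ratio projects first gives 2×youth orchestra for 246 (42 k$).
The 21 k$ tied up in youth orchestra is better spent on heat-pump rebates + public wifi — total rises to 257 (54 k$).

257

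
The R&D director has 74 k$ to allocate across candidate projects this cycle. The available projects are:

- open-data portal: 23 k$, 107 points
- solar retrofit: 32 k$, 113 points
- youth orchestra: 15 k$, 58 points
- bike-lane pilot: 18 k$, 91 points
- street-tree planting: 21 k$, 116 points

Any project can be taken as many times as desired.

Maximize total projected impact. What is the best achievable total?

The ratio heuristic lands on 3×street-tree planting (348) but leaves 11 k$ idle.
Replace 3×street-tree planting with 4×bike-lane pilot: the trade gains 16 net, giving 364 at 72 k$.

364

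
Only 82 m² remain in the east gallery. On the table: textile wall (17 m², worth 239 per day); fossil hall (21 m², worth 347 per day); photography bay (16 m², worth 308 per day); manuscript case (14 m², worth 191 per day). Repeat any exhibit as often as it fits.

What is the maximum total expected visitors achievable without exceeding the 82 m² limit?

1540

Density check — photography bay 19.25, fossil hall 16.52, textile wall 14.06, manuscript case 13.64 are the best per m².
The ratio ordering already packs tightly: 5×photography bay, 80 m², 1540.
The spare 2 m² is too small for any remaining exhibit, and no exchange beats 1540.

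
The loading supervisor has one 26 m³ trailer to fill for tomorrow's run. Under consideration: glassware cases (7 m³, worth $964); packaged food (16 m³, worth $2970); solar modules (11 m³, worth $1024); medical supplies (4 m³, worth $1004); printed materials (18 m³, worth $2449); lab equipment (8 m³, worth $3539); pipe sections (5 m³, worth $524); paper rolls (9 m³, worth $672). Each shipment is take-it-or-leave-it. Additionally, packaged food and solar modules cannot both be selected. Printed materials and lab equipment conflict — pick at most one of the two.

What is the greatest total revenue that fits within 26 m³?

6509

A density-first pass picks glassware cases + medical supplies + lab equipment + pipe sections — 6031 at 24 m³.
Dropping glassware cases and medical supplies and pipe sections frees 16 m³; slotting in packaged food (16 m³) lifts the total to 6509 at 24 m³.
Runner-up glassware cases + medical supplies + lab equipment + pipe sections tops out at 6031.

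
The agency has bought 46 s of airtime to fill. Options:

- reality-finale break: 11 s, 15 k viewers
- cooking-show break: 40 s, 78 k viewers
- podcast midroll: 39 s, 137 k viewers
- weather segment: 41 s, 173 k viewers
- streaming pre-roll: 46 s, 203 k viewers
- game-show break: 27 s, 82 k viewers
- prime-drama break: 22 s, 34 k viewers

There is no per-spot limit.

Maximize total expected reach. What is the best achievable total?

203

Taking streaming pre-roll: 46 s used, 203 in expected reach.
That's the maximum — no swap from here does better than 203.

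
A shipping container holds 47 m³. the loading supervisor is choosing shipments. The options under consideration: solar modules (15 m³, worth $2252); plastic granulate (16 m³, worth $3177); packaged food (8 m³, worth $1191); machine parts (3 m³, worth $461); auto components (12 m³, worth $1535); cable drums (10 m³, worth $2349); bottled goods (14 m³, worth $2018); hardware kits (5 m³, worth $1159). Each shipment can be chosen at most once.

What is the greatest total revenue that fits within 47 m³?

Ranking by ratio (revenue/m³): cable drums 234.90, hardware kits 231.80, plastic granulate 198.56, machine parts 153.67.
Filling by ratio: plastic granulate + packaged food + machine parts + cable drums + hardware kits for 8337, with 5 m³ left unused.
The 11 m³ tied up in packaged food and machine parts is better spent on solar modules — total rises to 8937 (46 m³).
The closest alternative, plastic granulate + cable drums + bottled goods + hardware kits, reaches only 8703.

8937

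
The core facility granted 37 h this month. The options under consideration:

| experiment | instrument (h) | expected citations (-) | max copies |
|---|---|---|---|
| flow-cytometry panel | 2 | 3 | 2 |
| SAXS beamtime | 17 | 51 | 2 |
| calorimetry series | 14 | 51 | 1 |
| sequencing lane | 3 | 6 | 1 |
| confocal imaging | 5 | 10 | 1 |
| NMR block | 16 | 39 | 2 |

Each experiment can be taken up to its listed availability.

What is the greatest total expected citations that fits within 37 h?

A density-first pass picks flow-cytometry panel + SAXS beamtime + calorimetry series + sequencing lane — 111 at 36 h.
Replace flow-cytometry panel and sequencing lane with confocal imaging: the trade gains 1 net, giving 112 at 36 h.
Every other selection either busts 37 h or exceeds an availability limit or fails to beat 112.

112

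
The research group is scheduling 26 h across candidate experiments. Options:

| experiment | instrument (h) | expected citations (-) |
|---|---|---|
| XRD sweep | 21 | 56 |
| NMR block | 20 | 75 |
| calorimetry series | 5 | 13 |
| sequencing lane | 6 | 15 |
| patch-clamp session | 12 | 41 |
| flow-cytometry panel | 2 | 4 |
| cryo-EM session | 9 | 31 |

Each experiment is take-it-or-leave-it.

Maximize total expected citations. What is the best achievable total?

90

Ranking by ratio (expected citations/h): NMR block 3.75, cryo-EM session 3.44, patch-clamp session 3.42, XRD sweep 2.67.
A density-first pass picks NMR block + calorimetry series — 88 at 25 h.
Dropping calorimetry series frees 5 h; slotting in sequencing lane (6 h) lifts the total to 90 at 26 h.
An exhaustive check of the 128 subsets confirms 90.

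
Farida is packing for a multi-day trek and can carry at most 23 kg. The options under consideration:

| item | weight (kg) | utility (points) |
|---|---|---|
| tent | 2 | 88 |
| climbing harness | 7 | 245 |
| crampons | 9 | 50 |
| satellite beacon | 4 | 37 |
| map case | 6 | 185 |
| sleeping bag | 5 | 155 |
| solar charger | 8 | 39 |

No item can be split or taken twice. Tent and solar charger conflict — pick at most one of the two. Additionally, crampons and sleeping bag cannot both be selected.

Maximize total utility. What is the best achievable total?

673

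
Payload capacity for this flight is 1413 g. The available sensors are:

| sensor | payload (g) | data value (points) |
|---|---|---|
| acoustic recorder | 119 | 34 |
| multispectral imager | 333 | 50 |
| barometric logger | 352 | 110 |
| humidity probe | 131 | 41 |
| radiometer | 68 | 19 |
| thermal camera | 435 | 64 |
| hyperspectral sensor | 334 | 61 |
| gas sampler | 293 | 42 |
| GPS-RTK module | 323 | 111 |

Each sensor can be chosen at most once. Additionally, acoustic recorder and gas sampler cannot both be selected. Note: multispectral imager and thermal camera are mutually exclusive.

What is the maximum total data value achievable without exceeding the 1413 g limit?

Acoustic recorder + barometric logger + humidity probe + radiometer + hyperspectral sensor + GPS-RTK module uses 1327 of the 1413 g and totals 376.
That's the maximum — no feasible swap from here does better than 376.

376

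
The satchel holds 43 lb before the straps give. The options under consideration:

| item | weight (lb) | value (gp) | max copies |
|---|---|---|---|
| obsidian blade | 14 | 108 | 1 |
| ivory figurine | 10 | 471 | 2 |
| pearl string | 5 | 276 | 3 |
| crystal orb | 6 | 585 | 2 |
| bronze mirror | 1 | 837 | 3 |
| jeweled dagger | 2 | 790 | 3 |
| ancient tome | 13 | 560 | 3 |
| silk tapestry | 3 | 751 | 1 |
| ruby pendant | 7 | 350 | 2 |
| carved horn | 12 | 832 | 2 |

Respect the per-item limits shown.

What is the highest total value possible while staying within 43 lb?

7984

Filling by ratio: pearl string + 2×crystal orb + 3×bronze mirror + 3×jeweled dagger + silk tapestry + carved horn for 7910, with 2 lb left unused.
Dropping pearl string frees 5 lb; slotting in ruby pendant (7 lb) lifts the total to 7984 at 43 lb.
Every other selection either busts 43 lb or exceeds an availability limit or fails to beat 7984.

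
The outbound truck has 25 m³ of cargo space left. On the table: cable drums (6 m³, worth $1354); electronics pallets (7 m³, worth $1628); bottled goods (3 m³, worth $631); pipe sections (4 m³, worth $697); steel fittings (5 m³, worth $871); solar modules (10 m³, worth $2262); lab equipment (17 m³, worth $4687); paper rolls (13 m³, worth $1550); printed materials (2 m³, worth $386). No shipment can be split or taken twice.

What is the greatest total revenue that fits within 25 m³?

By revenue per m³: lab equipment 275.71, electronics pallets 232.57, solar modules 226.20 lead.
A density-first pass picks electronics pallets + lab equipment — 6315 at 24 m³.
Dropping electronics pallets frees 7 m³; slotting in cable drums + printed materials (8 m³) lifts the total to 6427 at 25 m³.

6427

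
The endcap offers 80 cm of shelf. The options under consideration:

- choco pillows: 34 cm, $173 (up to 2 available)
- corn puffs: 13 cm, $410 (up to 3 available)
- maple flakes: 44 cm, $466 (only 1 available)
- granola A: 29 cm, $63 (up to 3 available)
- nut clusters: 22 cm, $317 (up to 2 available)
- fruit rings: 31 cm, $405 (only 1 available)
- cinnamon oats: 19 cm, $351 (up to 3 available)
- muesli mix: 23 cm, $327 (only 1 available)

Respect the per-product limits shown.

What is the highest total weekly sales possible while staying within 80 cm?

1932

By weekly sales per cm: corn puffs 31.54, cinnamon oats 18.47, nut clusters 14.41 lead.
3×corn puffs + 2×cinnamon oats uses 77 of the 80 cm and totals 1932.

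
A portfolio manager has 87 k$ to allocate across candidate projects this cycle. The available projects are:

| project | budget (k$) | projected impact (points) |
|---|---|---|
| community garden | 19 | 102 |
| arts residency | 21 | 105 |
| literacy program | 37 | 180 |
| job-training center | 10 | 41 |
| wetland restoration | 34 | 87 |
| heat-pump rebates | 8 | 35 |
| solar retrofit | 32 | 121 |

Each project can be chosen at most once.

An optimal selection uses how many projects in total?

4

The maximum projected impact within 87 k$ is 428.
For example community garden + arts residency + literacy program + job-training center achieves it, using 87 k$.
Any selection reaching 428 contains exactly 4 projects.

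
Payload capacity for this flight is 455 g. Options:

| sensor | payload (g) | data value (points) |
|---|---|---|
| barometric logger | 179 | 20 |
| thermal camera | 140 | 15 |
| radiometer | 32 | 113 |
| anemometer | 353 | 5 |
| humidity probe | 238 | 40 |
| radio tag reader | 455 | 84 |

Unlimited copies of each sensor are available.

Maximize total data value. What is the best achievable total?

By data value per g: radiometer 3.53, radio tag reader 0.18, humidity probe 0.17, barometric logger 0.11 lead.
Taking 14×radiometer: 448 g used, 1582 in data value.
No other feasible combination exceeds 1582.

1582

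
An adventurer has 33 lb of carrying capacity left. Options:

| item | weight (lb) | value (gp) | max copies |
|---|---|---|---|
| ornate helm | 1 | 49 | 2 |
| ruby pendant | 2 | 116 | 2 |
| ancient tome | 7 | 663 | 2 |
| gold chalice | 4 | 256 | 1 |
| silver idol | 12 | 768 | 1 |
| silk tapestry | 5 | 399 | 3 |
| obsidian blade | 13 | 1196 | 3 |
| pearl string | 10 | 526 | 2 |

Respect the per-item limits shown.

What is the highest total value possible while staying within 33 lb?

3055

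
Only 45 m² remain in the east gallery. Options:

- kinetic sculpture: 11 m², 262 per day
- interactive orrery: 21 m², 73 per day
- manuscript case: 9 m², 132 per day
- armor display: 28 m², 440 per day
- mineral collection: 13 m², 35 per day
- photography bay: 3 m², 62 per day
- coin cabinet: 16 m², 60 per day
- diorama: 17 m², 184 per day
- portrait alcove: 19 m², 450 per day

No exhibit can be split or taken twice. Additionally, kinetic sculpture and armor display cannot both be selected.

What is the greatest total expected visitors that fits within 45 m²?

906

Density check — kinetic sculpture 23.82, portrait alcove 23.68, photography bay 20.67, armor display 15.71 are the best per m².
Taking kinetic sculpture + manuscript case + photography bay + portrait alcove: 42 m² used, 906 in expected visitors.
Runner-up kinetic sculpture + manuscript case + portrait alcove tops out at 844.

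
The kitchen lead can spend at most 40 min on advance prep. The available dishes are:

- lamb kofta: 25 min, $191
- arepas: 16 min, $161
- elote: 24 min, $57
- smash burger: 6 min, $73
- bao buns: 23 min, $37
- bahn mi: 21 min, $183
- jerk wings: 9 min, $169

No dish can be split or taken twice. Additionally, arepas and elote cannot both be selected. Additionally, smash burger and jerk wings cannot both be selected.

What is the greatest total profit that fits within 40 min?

Density check — jerk wings 18.78, smash burger 12.17, arepas 10.06, bahn mi 8.71 are the best per min.
Lamb kofta + jerk wings uses 34 of the 40 min and totals 360.
Nothing else feasible within 40 min beats 360.

360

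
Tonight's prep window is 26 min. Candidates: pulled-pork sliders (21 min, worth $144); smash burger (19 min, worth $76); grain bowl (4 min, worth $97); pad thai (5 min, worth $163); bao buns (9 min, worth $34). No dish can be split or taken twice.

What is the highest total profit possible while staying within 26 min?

307

The ratio heuristic lands on grain bowl + pad thai + bao buns (294) but leaves 8 min idle.
Dropping grain bowl and bao buns frees 13 min; slotting in pulled-pork sliders (21 min) lifts the total to 307 at 26 min.
Next best is grain bowl + pad thai + bao buns at 294 (18 min) — short by 13.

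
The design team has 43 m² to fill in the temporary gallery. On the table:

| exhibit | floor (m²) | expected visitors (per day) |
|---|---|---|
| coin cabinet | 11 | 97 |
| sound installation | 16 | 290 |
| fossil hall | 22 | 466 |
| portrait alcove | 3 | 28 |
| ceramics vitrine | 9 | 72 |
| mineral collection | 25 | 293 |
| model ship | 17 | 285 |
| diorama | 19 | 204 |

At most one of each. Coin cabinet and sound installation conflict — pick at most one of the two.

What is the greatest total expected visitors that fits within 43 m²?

By expected visitors per m²: fossil hall 21.18, sound installation 18.12, model ship 16.76, mineral collection 11.72 lead.
Sound installation + fossil hall + portrait alcove uses 41 of the 43 m² and totals 784.
The closest alternative, fossil hall + portrait alcove + model ship, reaches only 779.

784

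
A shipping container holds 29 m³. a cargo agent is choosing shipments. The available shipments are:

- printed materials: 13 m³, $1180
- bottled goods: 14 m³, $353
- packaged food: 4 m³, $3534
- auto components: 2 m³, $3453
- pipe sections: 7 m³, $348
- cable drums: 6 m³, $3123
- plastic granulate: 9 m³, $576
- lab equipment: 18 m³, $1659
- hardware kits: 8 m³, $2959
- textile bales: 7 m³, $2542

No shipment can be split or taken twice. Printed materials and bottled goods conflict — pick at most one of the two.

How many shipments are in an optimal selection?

5

Optimal total is 15611.
One optimal bundle: packaged food + auto components + cable drums + hardware kits + textile bales (27 m³).
Any selection reaching 15611 contains exactly 5 shipments.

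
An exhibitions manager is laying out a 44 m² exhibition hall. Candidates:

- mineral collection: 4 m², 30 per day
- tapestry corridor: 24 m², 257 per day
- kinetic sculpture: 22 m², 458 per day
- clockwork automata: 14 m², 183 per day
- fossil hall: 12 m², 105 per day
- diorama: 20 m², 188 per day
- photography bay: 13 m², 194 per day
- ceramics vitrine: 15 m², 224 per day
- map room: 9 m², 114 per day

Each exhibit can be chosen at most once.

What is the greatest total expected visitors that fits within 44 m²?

Taking the top-ratio exhibits first gives mineral collection + kinetic sculpture + ceramics vitrine for 712 (41 m²).
Replace mineral collection and ceramics vitrine with photography bay + map room: the trade gains 54 net, giving 766 at 44 m².
Runner-up mineral collection + kinetic sculpture + ceramics vitrine tops out at 712.

766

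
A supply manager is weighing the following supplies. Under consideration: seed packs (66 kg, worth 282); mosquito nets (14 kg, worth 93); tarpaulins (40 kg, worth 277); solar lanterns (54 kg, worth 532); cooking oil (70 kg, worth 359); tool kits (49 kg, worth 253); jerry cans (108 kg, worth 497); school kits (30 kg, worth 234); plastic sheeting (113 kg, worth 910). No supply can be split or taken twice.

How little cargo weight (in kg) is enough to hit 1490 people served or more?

181

Minimise kg subject to total people served ≥ 1490.
Taking mosquito nets + solar lanterns + plastic sheeting gives 1535 (≥ 1490) for 181 kg.
Below 181 kg the best achievable stays under 1490.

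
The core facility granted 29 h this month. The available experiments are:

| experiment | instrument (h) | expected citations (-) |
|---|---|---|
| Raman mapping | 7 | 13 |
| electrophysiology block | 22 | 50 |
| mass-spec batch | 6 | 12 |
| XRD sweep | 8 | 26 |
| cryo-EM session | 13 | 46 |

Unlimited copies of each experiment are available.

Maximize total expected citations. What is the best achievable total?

98

A density-first pass picks 2×cryo-EM session — 92 at 26 h.
Replace cryo-EM session with 2×XRD sweep: the trade gains 6 net, giving 98 at 29 h.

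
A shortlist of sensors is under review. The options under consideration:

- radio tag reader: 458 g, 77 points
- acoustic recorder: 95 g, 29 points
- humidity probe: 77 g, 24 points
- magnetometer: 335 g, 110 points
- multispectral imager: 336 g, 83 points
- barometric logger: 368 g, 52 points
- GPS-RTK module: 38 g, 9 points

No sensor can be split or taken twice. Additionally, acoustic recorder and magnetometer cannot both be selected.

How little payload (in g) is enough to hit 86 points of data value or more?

Need the lightest bundle worth ≥ 86.
magnetometer reaches 110 using 335 g.
Below 335 g the best achievable stays under 86.

335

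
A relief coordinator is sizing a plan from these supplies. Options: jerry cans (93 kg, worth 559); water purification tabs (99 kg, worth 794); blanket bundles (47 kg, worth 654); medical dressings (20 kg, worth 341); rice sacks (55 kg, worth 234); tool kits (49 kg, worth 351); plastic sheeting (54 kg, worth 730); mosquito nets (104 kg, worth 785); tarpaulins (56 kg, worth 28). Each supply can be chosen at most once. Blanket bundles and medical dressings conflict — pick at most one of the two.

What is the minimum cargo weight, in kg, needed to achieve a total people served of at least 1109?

Need the lightest bundle worth ≥ 1109.
blanket bundles + plastic sheeting: 1384 people served at 101 kg.
No combination under 101 kg hits 1109.

101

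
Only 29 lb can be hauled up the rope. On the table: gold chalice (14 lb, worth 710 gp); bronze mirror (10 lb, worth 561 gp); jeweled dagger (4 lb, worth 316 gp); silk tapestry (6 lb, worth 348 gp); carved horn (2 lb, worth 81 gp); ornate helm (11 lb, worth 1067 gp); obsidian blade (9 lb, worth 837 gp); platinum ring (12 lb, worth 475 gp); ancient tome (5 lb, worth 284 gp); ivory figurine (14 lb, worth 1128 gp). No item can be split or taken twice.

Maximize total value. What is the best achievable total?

Greedy by ratio would take jeweled dagger + ornate helm + obsidian blade + ancient tome: 29 lb used, total 2504.
Dropping obsidian blade and ancient tome frees 14 lb; slotting in ivory figurine (14 lb) lifts the total to 2511 at 29 lb.
The closest alternative, jeweled dagger + ornate helm + obsidian blade + ancient tome, reaches only 2504.

2511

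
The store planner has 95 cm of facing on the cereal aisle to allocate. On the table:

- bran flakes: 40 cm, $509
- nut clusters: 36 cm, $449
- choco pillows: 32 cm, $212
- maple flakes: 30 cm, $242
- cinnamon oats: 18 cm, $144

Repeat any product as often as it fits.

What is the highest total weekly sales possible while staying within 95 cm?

1102

By weekly sales per cm: bran flakes 12.72, nut clusters 12.47, maple flakes 8.07 lead.
Greedy by ratio would take 2×bran flakes: 80 cm used, total 1018.
The 40 cm tied up in bran flakes is better spent on nut clusters + cinnamon oats — total rises to 1102 (94 cm).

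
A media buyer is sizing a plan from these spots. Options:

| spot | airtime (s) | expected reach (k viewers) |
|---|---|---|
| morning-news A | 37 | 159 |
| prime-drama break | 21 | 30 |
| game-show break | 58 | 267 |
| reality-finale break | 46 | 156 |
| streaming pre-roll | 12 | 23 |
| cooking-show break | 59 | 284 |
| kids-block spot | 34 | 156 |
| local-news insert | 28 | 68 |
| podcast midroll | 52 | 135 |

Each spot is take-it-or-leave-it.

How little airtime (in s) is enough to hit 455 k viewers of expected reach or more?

Minimise s subject to total expected reach ≥ 455.
streaming pre-roll + cooking-show break + kids-block spot: 463 expected reach at 105 s.
No combination under 105 s hits 455.

105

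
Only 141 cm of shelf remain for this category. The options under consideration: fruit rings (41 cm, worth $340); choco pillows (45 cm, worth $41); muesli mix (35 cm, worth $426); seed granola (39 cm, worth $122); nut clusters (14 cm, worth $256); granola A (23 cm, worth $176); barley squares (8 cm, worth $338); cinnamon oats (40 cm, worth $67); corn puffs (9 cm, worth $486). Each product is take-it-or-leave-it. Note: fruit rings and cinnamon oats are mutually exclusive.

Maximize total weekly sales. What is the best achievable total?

The ratio ordering already packs tightly: fruit rings + muesli mix + nut clusters + granola A + barley squares + corn puffs, 130 cm, 2022.
An exhaustive check of the 512 subsets confirms 2022.

2022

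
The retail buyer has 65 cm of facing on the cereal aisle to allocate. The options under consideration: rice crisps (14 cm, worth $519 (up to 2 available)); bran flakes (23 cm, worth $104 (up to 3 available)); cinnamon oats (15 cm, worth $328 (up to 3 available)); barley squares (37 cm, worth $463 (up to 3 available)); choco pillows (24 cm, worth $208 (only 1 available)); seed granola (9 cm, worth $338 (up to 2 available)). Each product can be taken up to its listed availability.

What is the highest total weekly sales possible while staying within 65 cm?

2042

Density check — seed granola 37.56, rice crisps 37.07, cinnamon oats 21.87 are the best per cm.
Best packing: 2×rice crisps + cinnamon oats + 2×seed granola — 61 cm, 2042 total.
Every other selection either busts 65 cm or exceeds an availability limit or fails to beat 2042.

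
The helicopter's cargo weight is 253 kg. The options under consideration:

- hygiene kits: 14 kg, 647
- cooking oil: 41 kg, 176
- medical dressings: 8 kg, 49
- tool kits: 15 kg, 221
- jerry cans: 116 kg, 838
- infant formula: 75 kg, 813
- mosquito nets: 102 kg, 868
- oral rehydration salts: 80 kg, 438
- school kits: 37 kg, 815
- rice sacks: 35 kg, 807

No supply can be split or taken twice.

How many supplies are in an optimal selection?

7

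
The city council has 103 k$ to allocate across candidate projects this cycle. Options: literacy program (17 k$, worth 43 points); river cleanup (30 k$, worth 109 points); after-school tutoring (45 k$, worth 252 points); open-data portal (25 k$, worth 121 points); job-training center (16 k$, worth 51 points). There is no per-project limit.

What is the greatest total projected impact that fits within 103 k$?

By projected impact per k$: after-school tutoring 5.60, open-data portal 4.84, river cleanup 3.63, job-training center 3.19 lead.
Best packing: 2×after-school tutoring — 90 k$, 504 total.
That's the maximum — no swap from here does better than 504.

504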